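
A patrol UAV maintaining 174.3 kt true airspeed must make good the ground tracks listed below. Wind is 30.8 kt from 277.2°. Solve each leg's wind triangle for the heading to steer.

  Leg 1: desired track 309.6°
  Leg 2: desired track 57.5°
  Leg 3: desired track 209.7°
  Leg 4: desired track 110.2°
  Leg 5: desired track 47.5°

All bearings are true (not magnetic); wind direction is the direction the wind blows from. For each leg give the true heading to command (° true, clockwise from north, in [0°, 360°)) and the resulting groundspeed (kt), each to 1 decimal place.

Leg 1: heading=304.2°, groundspeed=147.5 kt
Leg 2: heading=51.0°, groundspeed=196.9 kt
Leg 3: heading=219.1°, groundspeed=160.2 kt
Leg 4: heading=112.5°, groundspeed=204.2 kt
Leg 5: heading=39.8°, groundspeed=192.6 kt

Leg 1: desired track 309.6°; wind correction -5.4° → command heading 304.2°, groundspeed 147.5 kt
Leg 2: desired track 57.5°; wind correction -6.5° → command heading 51.0°, groundspeed 196.9 kt
Leg 3: desired track 209.7°; wind correction +9.4° → command heading 219.1°, groundspeed 160.2 kt
Leg 4: desired track 110.2°; wind correction +2.3° → command heading 112.5°, groundspeed 204.2 kt
Leg 5: desired track 47.5°; wind correction -7.7° → command heading 39.8°, groundspeed 192.6 kt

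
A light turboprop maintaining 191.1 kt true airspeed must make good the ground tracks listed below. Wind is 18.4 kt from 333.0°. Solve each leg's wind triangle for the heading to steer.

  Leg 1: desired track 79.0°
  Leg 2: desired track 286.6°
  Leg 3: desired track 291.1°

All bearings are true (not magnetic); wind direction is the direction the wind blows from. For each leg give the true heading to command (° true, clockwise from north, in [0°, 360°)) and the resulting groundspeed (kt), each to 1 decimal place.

Leg 1: desired track 79.0°; wind correction -5.3° → command heading 73.7°, groundspeed 195.4 kt
Leg 2: desired track 286.6°; wind correction +4.0° → command heading 290.6°, groundspeed 177.9 kt
Leg 3: desired track 291.1°; wind correction +3.7° → command heading 294.8°, groundspeed 177.0 kt

Leg 1: heading=73.7°, groundspeed=195.4 kt
Leg 2: heading=290.6°, groundspeed=177.9 kt
Leg 3: heading=294.8°, groundspeed=177.0 kt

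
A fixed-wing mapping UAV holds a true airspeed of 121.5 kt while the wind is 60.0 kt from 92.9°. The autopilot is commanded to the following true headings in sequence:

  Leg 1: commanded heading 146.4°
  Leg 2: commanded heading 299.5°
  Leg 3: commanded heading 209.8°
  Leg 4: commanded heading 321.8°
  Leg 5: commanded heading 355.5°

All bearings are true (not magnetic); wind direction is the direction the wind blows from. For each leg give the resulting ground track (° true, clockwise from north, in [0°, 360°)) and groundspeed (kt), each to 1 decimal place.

Leg 1: heading 146.4°; drift +29.3° → track 175.7°, groundspeed 98.4 kt
Leg 2: heading 299.5°; drift -8.7° → track 290.8°, groundspeed 177.2 kt
Leg 3: heading 209.8°; drift +19.8° → track 229.6°, groundspeed 158.0 kt
Leg 4: heading 321.8°; drift -15.7° → track 306.1°, groundspeed 167.2 kt
Leg 5: heading 355.5°; drift -24.7° → track 330.8°, groundspeed 142.3 kt

Leg 1: track=175.7°, groundspeed=98.4 kt
Leg 2: track=290.8°, groundspeed=177.2 kt
Leg 3: track=229.6°, groundspeed=158.0 kt
Leg 4: track=306.1°, groundspeed=167.2 kt
Leg 5: track=330.8°, groundspeed=142.3 kt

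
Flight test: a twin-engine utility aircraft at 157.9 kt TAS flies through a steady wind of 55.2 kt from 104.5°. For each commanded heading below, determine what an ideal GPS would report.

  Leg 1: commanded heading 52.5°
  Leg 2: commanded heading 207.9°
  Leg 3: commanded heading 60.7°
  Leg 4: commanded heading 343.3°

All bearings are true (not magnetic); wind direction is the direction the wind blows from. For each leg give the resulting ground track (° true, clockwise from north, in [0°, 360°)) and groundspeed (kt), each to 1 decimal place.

Leg 1: heading 52.5°; drift -19.3° → track 33.2°, groundspeed 131.3 kt
Leg 2: heading 207.9°; drift +17.5° → track 225.4°, groundspeed 178.9 kt
Leg 3: heading 60.7°; drift -17.9° → track 42.8°, groundspeed 124.1 kt
Leg 4: heading 343.3°; drift -14.2° → track 329.1°, groundspeed 192.4 kt

Leg 1: track=33.2°, groundspeed=131.3 kt
Leg 2: track=225.4°, groundspeed=178.9 kt
Leg 3: track=42.8°, groundspeed=124.1 kt
Leg 4: track=329.1°, groundspeed=192.4 kt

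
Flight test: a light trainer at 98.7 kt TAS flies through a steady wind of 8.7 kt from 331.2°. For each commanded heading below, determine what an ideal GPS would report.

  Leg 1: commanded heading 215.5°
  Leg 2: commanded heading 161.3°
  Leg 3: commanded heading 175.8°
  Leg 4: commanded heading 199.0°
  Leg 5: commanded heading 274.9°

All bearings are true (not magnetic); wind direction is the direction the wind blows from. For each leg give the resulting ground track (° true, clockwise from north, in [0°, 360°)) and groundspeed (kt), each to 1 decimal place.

Leg 1: track=211.1°, groundspeed=102.8 kt
Leg 2: track=160.5°, groundspeed=107.3 kt
Leg 3: track=173.9°, groundspeed=106.7 kt
Leg 4: track=195.5°, groundspeed=104.7 kt
Leg 5: track=270.5°, groundspeed=94.2 kt

Leg 1: heading 215.5°; drift -4.4° → track 211.1°, groundspeed 102.8 kt
Leg 2: heading 161.3°; drift -0.8° → track 160.5°, groundspeed 107.3 kt
Leg 3: heading 175.8°; drift -1.9° → track 173.9°, groundspeed 106.7 kt
Leg 4: heading 199.0°; drift -3.5° → track 195.5°, groundspeed 104.7 kt
Leg 5: heading 274.9°; drift -4.4° → track 270.5°, groundspeed 94.2 kt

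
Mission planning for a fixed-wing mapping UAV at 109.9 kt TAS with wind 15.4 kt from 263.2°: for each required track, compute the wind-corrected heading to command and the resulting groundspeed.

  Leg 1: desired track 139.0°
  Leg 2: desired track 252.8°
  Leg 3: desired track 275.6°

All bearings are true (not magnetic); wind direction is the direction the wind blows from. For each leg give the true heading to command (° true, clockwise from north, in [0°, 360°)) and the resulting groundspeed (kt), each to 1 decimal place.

Leg 1: desired track 139.0°; wind correction +6.7° → command heading 145.7°, groundspeed 117.8 kt
Leg 2: desired track 252.8°; wind correction +1.4° → command heading 254.2°, groundspeed 94.7 kt
Leg 3: desired track 275.6°; wind correction -1.7° → command heading 273.9°, groundspeed 94.8 kt

Leg 1: heading=145.7°, groundspeed=117.8 kt
Leg 2: heading=254.2°, groundspeed=94.7 kt
Leg 3: heading=273.9°, groundspeed=94.8 kt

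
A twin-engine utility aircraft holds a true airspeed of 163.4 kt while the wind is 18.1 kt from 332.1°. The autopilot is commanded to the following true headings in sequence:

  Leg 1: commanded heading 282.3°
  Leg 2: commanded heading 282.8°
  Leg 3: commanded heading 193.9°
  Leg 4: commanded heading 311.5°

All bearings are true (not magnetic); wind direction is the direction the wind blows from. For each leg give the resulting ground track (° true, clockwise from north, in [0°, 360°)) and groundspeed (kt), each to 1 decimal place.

Leg 1: track=277.1°, groundspeed=152.3 kt
Leg 2: track=277.6°, groundspeed=152.2 kt
Leg 3: track=190.0°, groundspeed=177.3 kt
Leg 4: track=309.0°, groundspeed=146.6 kt

Leg 1: heading 282.3°; drift -5.2° → track 277.1°, groundspeed 152.3 kt
Leg 2: heading 282.8°; drift -5.2° → track 277.6°, groundspeed 152.2 kt
Leg 3: heading 193.9°; drift -3.9° → track 190.0°, groundspeed 177.3 kt
Leg 4: heading 311.5°; drift -2.5° → track 309.0°, groundspeed 146.6 kt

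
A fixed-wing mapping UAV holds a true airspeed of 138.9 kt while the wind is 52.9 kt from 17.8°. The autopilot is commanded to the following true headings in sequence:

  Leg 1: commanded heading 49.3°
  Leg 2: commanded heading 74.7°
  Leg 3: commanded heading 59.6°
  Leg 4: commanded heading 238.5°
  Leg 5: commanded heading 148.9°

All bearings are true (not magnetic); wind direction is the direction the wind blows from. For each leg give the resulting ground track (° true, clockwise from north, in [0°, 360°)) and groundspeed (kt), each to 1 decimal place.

Leg 1: heading 49.3°; drift +16.4° → track 65.7°, groundspeed 97.8 kt
Leg 2: heading 74.7°; drift +21.9° → track 96.6°, groundspeed 118.6 kt
Leg 3: heading 59.6°; drift +19.5° → track 79.1°, groundspeed 105.5 kt
Leg 4: heading 238.5°; drift -10.9° → track 227.6°, groundspeed 182.3 kt
Leg 5: heading 148.9°; drift +12.9° → track 161.8°, groundspeed 178.2 kt

Leg 1: track=65.7°, groundspeed=97.8 kt
Leg 2: track=96.6°, groundspeed=118.6 kt
Leg 3: track=79.1°, groundspeed=105.5 kt
Leg 4: track=227.6°, groundspeed=182.3 kt
Leg 5: track=161.8°, groundspeed=178.2 kt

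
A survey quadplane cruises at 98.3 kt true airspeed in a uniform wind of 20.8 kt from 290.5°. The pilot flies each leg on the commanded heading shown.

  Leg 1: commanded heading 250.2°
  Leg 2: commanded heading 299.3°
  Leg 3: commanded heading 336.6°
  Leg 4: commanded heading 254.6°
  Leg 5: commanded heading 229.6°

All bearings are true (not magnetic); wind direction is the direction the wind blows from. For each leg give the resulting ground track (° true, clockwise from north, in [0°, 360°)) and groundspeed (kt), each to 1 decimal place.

Leg 1: heading 250.2°; drift -9.3° → track 240.9°, groundspeed 83.5 kt
Leg 2: heading 299.3°; drift +2.3° → track 301.6°, groundspeed 77.8 kt
Leg 3: heading 336.6°; drift +10.1° → track 346.7°, groundspeed 85.2 kt
Leg 4: heading 254.6°; drift -8.5° → track 246.1°, groundspeed 82.4 kt
Leg 5: heading 229.6°; drift -11.6° → track 218.0°, groundspeed 90.0 kt

Leg 1: track=240.9°, groundspeed=83.5 kt
Leg 2: track=301.6°, groundspeed=77.8 kt
Leg 3: track=346.7°, groundspeed=85.2 kt
Leg 4: track=246.1°, groundspeed=82.4 kt
Leg 5: track=218.0°, groundspeed=90.0 kt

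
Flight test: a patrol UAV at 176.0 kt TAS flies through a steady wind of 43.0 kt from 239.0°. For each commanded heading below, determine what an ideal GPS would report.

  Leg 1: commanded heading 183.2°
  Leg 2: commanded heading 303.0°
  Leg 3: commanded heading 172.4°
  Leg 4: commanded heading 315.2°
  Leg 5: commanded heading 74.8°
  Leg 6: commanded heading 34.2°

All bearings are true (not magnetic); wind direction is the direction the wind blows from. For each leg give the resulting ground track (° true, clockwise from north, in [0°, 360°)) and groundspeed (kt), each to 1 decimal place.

Leg 1: heading 183.2°; drift -13.2° → track 170.0°, groundspeed 155.9 kt
Leg 2: heading 303.0°; drift +13.8° → track 316.8°, groundspeed 161.8 kt
Leg 3: heading 172.4°; drift -13.9° → track 158.5°, groundspeed 163.7 kt
Leg 4: heading 315.2°; drift +14.1° → track 329.3°, groundspeed 170.9 kt
Leg 5: heading 74.8°; drift -3.1° → track 71.7°, groundspeed 217.7 kt
Leg 6: heading 34.2°; drift +4.8° → track 39.0°, groundspeed 215.8 kt

Leg 1: track=170.0°, groundspeed=155.9 kt
Leg 2: track=316.8°, groundspeed=161.8 kt
Leg 3: track=158.5°, groundspeed=163.7 kt
Leg 4: track=329.3°, groundspeed=170.9 kt
Leg 5: track=71.7°, groundspeed=217.7 kt
Leg 6: track=39.0°, groundspeed=215.8 kt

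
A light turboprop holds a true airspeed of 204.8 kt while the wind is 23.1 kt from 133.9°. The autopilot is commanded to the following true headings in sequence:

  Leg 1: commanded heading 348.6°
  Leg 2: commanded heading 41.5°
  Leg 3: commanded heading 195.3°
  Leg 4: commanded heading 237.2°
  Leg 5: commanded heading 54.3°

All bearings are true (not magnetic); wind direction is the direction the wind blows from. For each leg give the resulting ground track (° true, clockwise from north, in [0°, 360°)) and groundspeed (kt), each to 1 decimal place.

Leg 1: track=345.2°, groundspeed=224.2 kt
Leg 2: track=35.1°, groundspeed=207.1 kt
Leg 3: track=201.3°, groundspeed=194.8 kt
Leg 4: track=243.3°, groundspeed=211.3 kt
Leg 5: track=47.8°, groundspeed=201.9 kt

Leg 1: heading 348.6°; drift -3.4° → track 345.2°, groundspeed 224.2 kt
Leg 2: heading 41.5°; drift -6.4° → track 35.1°, groundspeed 207.1 kt
Leg 3: heading 195.3°; drift +6.0° → track 201.3°, groundspeed 194.8 kt
Leg 4: heading 237.2°; drift +6.1° → track 243.3°, groundspeed 211.3 kt
Leg 5: heading 54.3°; drift -6.5° → track 47.8°, groundspeed 201.9 kt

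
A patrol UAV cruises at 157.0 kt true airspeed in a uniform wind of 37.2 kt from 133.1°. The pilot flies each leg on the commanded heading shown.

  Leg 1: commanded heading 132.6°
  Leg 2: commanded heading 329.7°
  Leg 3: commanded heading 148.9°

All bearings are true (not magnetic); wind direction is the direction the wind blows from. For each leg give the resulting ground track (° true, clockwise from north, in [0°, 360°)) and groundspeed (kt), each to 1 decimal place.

Leg 1: track=132.4°, groundspeed=119.8 kt
Leg 2: track=326.5°, groundspeed=192.9 kt
Leg 3: track=153.7°, groundspeed=121.6 kt

Leg 1: heading 132.6°; drift -0.2° → track 132.4°, groundspeed 119.8 kt
Leg 2: heading 329.7°; drift -3.2° → track 326.5°, groundspeed 192.9 kt
Leg 3: heading 148.9°; drift +4.8° → track 153.7°, groundspeed 121.6 kt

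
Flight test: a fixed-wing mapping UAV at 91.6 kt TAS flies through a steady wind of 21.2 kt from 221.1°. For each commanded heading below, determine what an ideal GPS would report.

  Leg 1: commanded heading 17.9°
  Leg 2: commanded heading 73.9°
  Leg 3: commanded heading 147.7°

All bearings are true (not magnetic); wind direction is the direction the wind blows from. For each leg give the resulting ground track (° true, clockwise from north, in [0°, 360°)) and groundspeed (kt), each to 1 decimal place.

Leg 1: heading 17.9°; drift +4.3° → track 22.2°, groundspeed 111.4 kt
Leg 2: heading 73.9°; drift -6.0° → track 67.9°, groundspeed 110.0 kt
Leg 3: heading 147.7°; drift -13.4° → track 134.3°, groundspeed 87.9 kt

Leg 1: track=22.2°, groundspeed=111.4 kt
Leg 2: track=67.9°, groundspeed=110.0 kt
Leg 3: track=134.3°, groundspeed=87.9 kt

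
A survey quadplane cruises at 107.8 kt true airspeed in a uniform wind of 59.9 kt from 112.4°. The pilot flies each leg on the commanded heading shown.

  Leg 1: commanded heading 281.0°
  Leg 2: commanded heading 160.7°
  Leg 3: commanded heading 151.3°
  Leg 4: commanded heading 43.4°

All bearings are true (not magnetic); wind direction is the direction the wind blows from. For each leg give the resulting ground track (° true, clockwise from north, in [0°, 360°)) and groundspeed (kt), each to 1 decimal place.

Leg 1: heading 281.0°; drift +4.1° → track 285.1°, groundspeed 166.9 kt
Leg 2: heading 160.7°; drift +33.4° → track 194.1°, groundspeed 81.3 kt
Leg 3: heading 151.3°; drift +31.6° → track 182.9°, groundspeed 71.8 kt
Leg 4: heading 43.4°; drift -32.9° → track 10.5°, groundspeed 102.9 kt

Leg 1: track=285.1°, groundspeed=166.9 kt
Leg 2: track=194.1°, groundspeed=81.3 kt
Leg 3: track=182.9°, groundspeed=71.8 kt
Leg 4: track=10.5°, groundspeed=102.9 kt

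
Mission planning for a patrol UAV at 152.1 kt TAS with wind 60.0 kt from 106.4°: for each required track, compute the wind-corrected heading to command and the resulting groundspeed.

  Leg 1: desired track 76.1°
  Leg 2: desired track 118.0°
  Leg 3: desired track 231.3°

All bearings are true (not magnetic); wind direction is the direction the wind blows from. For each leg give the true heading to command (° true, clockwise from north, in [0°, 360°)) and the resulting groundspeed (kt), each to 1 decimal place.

Leg 1: desired track 76.1°; wind correction +11.5° → command heading 87.6°, groundspeed 97.3 kt
Leg 2: desired track 118.0°; wind correction -4.5° → command heading 113.5°, groundspeed 92.8 kt
Leg 3: desired track 231.3°; wind correction -18.9° → command heading 212.4°, groundspeed 178.2 kt

Leg 1: heading=87.6°, groundspeed=97.3 kt
Leg 2: heading=113.5°, groundspeed=92.8 kt
Leg 3: heading=212.4°, groundspeed=178.2 kt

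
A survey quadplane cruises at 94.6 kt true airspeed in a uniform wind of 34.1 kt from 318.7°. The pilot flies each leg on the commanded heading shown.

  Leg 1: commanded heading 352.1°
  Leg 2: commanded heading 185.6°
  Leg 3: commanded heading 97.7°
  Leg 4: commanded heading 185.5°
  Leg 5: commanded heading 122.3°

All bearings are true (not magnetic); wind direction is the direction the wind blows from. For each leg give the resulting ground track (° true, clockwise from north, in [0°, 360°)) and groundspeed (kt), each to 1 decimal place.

Leg 1: heading 352.1°; drift +15.8° → track 7.9°, groundspeed 68.7 kt
Leg 2: heading 185.6°; drift -11.9° → track 173.7°, groundspeed 120.5 kt
Leg 3: heading 97.7°; drift +10.5° → track 108.2°, groundspeed 122.4 kt
Leg 4: heading 185.5°; drift -11.9° → track 173.6°, groundspeed 120.5 kt
Leg 5: heading 122.3°; drift +4.3° → track 126.6°, groundspeed 127.7 kt

Leg 1: track=7.9°, groundspeed=68.7 kt
Leg 2: track=173.7°, groundspeed=120.5 kt
Leg 3: track=108.2°, groundspeed=122.4 kt
Leg 4: track=173.6°, groundspeed=120.5 kt
Leg 5: track=126.6°, groundspeed=127.7 kt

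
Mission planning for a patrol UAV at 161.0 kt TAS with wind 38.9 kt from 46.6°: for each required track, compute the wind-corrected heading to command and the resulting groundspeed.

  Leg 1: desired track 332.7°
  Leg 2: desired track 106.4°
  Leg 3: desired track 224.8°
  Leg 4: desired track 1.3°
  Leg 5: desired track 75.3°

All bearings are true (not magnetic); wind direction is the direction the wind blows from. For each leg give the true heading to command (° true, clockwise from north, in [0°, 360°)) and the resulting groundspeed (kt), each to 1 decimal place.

Leg 1: heading=346.1°, groundspeed=145.8 kt
Leg 2: heading=94.3°, groundspeed=137.9 kt
Leg 3: heading=224.4°, groundspeed=199.9 kt
Leg 4: heading=11.2°, groundspeed=131.2 kt
Leg 5: heading=68.6°, groundspeed=125.8 kt

Leg 1: desired track 332.7°; wind correction +13.4° → command heading 346.1°, groundspeed 145.8 kt
Leg 2: desired track 106.4°; wind correction -12.1° → command heading 94.3°, groundspeed 137.9 kt
Leg 3: desired track 224.8°; wind correction -0.4° → command heading 224.4°, groundspeed 199.9 kt
Leg 4: desired track 1.3°; wind correction +9.9° → command heading 11.2°, groundspeed 131.2 kt
Leg 5: desired track 75.3°; wind correction -6.7° → command heading 68.6°, groundspeed 125.8 kt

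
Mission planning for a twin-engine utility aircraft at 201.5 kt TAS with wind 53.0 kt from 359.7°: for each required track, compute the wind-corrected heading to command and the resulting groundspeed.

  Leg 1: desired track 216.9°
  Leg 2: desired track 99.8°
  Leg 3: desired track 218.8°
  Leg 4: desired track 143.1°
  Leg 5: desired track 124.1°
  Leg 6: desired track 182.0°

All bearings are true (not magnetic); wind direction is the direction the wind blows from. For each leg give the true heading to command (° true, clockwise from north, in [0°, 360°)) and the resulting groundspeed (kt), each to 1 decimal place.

Leg 1: desired track 216.9°; wind correction +9.2° → command heading 226.1°, groundspeed 241.2 kt
Leg 2: desired track 99.8°; wind correction -15.0° → command heading 84.8°, groundspeed 203.9 kt
Leg 3: desired track 218.8°; wind correction +9.5° → command heading 228.3°, groundspeed 239.8 kt
Leg 4: desired track 143.1°; wind correction -9.0° → command heading 134.1°, groundspeed 241.6 kt
Leg 5: desired track 124.1°; wind correction -12.5° → command heading 111.6°, groundspeed 226.6 kt
Leg 6: desired track 182.0°; wind correction +0.6° → command heading 182.6°, groundspeed 254.4 kt

Leg 1: heading=226.1°, groundspeed=241.2 kt
Leg 2: heading=84.8°, groundspeed=203.9 kt
Leg 3: heading=228.3°, groundspeed=239.8 kt
Leg 4: heading=134.1°, groundspeed=241.6 kt
Leg 5: heading=111.6°, groundspeed=226.6 kt
Leg 6: heading=182.6°, groundspeed=254.4 kt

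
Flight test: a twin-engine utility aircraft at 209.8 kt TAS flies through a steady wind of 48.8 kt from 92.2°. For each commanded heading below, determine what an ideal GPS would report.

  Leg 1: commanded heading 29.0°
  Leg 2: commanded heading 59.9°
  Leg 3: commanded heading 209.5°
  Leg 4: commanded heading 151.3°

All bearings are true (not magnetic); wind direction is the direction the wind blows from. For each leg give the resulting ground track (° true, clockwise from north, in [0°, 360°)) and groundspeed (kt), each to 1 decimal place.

Leg 1: heading 29.0°; drift -13.1° → track 15.9°, groundspeed 192.8 kt
Leg 2: heading 59.9°; drift -8.8° → track 51.1°, groundspeed 170.6 kt
Leg 3: heading 209.5°; drift +10.6° → track 220.1°, groundspeed 236.2 kt
Leg 4: heading 151.3°; drift +12.8° → track 164.1°, groundspeed 189.4 kt

Leg 1: track=15.9°, groundspeed=192.8 kt
Leg 2: track=51.1°, groundspeed=170.6 kt
Leg 3: track=220.1°, groundspeed=236.2 kt
Leg 4: track=164.1°, groundspeed=189.4 kt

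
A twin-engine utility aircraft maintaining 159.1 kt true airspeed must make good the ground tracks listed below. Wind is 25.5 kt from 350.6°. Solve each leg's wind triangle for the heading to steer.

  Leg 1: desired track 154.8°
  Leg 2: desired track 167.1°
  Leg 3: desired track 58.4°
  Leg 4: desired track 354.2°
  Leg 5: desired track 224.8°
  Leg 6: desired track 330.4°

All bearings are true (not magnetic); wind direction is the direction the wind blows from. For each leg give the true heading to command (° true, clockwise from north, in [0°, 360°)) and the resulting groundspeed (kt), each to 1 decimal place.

Leg 1: heading=152.3°, groundspeed=183.5 kt
Leg 2: heading=166.5°, groundspeed=184.5 kt
Leg 3: heading=49.9°, groundspeed=147.7 kt
Leg 4: heading=353.6°, groundspeed=133.6 kt
Leg 5: heading=232.3°, groundspeed=172.7 kt
Leg 6: heading=333.6°, groundspeed=134.9 kt

Leg 1: desired track 154.8°; wind correction -2.5° → command heading 152.3°, groundspeed 183.5 kt
Leg 2: desired track 167.1°; wind correction -0.6° → command heading 166.5°, groundspeed 184.5 kt
Leg 3: desired track 58.4°; wind correction -8.5° → command heading 49.9°, groundspeed 147.7 kt
Leg 4: desired track 354.2°; wind correction -0.6° → command heading 353.6°, groundspeed 133.6 kt
Leg 5: desired track 224.8°; wind correction +7.5° → command heading 232.3°, groundspeed 172.7 kt
Leg 6: desired track 330.4°; wind correction +3.2° → command heading 333.6°, groundspeed 134.9 kt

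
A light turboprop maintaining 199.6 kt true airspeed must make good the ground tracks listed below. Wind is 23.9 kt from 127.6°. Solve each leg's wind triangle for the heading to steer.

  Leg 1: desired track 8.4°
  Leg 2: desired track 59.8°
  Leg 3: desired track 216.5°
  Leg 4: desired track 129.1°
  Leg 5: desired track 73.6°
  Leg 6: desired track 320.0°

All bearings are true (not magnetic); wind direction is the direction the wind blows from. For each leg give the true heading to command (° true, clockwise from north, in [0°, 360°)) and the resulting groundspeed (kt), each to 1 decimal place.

Leg 1: desired track 8.4°; wind correction +6.0° → command heading 14.4°, groundspeed 210.2 kt
Leg 2: desired track 59.8°; wind correction +6.4° → command heading 66.2°, groundspeed 189.3 kt
Leg 3: desired track 216.5°; wind correction -6.9° → command heading 209.6°, groundspeed 197.7 kt
Leg 4: desired track 129.1°; wind correction -0.2° → command heading 128.9°, groundspeed 175.7 kt
Leg 5: desired track 73.6°; wind correction +5.6° → command heading 79.2°, groundspeed 184.6 kt
Leg 6: desired track 320.0°; wind correction +1.5° → command heading 321.5°, groundspeed 222.9 kt

Leg 1: heading=14.4°, groundspeed=210.2 kt
Leg 2: heading=66.2°, groundspeed=189.3 kt
Leg 3: heading=209.6°, groundspeed=197.7 kt
Leg 4: heading=128.9°, groundspeed=175.7 kt
Leg 5: heading=79.2°, groundspeed=184.6 kt
Leg 6: heading=321.5°, groundspeed=222.9 kt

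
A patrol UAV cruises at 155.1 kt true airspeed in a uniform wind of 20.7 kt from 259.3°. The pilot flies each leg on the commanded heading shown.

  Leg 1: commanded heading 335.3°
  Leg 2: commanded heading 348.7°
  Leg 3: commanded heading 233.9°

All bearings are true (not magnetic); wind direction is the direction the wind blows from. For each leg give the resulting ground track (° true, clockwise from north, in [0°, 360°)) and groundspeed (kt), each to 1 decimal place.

Leg 1: heading 335.3°; drift +7.6° → track 342.9°, groundspeed 151.4 kt
Leg 2: heading 348.7°; drift +7.6° → track 356.3°, groundspeed 156.3 kt
Leg 3: heading 233.9°; drift -3.7° → track 230.2°, groundspeed 136.7 kt

Leg 1: track=342.9°, groundspeed=151.4 kt
Leg 2: track=356.3°, groundspeed=156.3 kt
Leg 3: track=230.2°, groundspeed=136.7 kt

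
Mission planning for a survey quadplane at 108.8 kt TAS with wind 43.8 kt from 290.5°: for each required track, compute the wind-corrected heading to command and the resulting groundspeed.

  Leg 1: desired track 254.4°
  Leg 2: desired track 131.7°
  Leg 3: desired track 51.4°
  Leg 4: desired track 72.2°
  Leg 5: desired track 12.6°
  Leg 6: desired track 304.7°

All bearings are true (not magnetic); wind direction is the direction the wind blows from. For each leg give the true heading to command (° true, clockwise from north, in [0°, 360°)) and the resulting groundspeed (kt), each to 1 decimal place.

Leg 1: heading=268.1°, groundspeed=70.3 kt
Leg 2: heading=140.1°, groundspeed=148.5 kt
Leg 3: heading=31.2°, groundspeed=124.6 kt
Leg 4: heading=57.8°, groundspeed=139.7 kt
Leg 5: heading=349.1°, groundspeed=93.8 kt
Leg 6: heading=299.0°, groundspeed=65.8 kt

Leg 1: desired track 254.4°; wind correction +13.7° → command heading 268.1°, groundspeed 70.3 kt
Leg 2: desired track 131.7°; wind correction +8.4° → command heading 140.1°, groundspeed 148.5 kt
Leg 3: desired track 51.4°; wind correction -20.2° → command heading 31.2°, groundspeed 124.6 kt
Leg 4: desired track 72.2°; wind correction -14.4° → command heading 57.8°, groundspeed 139.7 kt
Leg 5: desired track 12.6°; wind correction -23.5° → command heading 349.1°, groundspeed 93.8 kt
Leg 6: desired track 304.7°; wind correction -5.7° → command heading 299.0°, groundspeed 65.8 kt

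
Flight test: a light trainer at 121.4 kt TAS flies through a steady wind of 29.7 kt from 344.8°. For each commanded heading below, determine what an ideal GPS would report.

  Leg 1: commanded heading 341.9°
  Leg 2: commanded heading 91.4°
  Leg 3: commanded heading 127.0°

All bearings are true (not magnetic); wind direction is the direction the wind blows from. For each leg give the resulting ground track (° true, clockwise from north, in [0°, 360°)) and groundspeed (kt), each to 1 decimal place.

Leg 1: heading 341.9°; drift -0.9° → track 341.0°, groundspeed 91.8 kt
Leg 2: heading 91.4°; drift +12.4° → track 103.8°, groundspeed 133.0 kt
Leg 3: heading 127.0°; drift +7.2° → track 134.2°, groundspeed 146.0 kt

Leg 1: track=341.0°, groundspeed=91.8 kt
Leg 2: track=103.8°, groundspeed=133.0 kt
Leg 3: track=134.2°, groundspeed=146.0 kt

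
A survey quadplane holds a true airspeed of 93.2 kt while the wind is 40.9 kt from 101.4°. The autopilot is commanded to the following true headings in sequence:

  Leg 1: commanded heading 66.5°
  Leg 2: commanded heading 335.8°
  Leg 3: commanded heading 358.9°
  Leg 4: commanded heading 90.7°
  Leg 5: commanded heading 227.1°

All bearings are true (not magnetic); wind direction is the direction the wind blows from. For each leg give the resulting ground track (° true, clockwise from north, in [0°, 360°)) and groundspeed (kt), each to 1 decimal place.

Leg 1: track=45.1°, groundspeed=64.1 kt
Leg 2: track=319.9°, groundspeed=121.6 kt
Leg 3: track=337.5°, groundspeed=109.6 kt
Leg 4: track=82.5°, groundspeed=53.6 kt
Leg 5: track=242.9°, groundspeed=121.7 kt

Leg 1: heading 66.5°; drift -21.4° → track 45.1°, groundspeed 64.1 kt
Leg 2: heading 335.8°; drift -15.9° → track 319.9°, groundspeed 121.6 kt
Leg 3: heading 358.9°; drift -21.4° → track 337.5°, groundspeed 109.6 kt
Leg 4: heading 90.7°; drift -8.2° → track 82.5°, groundspeed 53.6 kt
Leg 5: heading 227.1°; drift +15.8° → track 242.9°, groundspeed 121.7 kt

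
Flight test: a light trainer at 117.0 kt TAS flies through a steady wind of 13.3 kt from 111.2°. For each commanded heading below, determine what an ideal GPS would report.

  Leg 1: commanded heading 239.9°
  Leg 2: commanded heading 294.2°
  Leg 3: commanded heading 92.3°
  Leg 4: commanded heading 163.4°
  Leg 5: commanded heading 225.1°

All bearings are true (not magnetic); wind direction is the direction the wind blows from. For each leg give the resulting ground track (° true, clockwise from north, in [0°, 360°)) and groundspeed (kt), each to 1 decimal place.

Leg 1: heading 239.9°; drift +4.7° → track 244.6°, groundspeed 125.7 kt
Leg 2: heading 294.2°; drift -0.3° → track 293.9°, groundspeed 130.3 kt
Leg 3: heading 92.3°; drift -2.4° → track 89.9°, groundspeed 104.5 kt
Leg 4: heading 163.4°; drift +5.5° → track 168.9°, groundspeed 109.4 kt
Leg 5: heading 225.1°; drift +5.7° → track 230.8°, groundspeed 123.0 kt

Leg 1: track=244.6°, groundspeed=125.7 kt
Leg 2: track=293.9°, groundspeed=130.3 kt
Leg 3: track=89.9°, groundspeed=104.5 kt
Leg 4: track=168.9°, groundspeed=109.4 kt
Leg 5: track=230.8°, groundspeed=123.0 kt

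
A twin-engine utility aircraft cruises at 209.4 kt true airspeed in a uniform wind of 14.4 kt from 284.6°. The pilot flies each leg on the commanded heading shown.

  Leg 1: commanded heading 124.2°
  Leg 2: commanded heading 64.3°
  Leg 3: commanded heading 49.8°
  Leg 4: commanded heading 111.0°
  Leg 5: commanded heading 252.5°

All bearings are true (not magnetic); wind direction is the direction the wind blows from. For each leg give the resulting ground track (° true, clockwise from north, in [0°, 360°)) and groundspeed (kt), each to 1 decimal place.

Leg 1: track=123.0°, groundspeed=223.0 kt
Leg 2: track=66.7°, groundspeed=220.6 kt
Leg 3: track=52.9°, groundspeed=218.0 kt
Leg 4: track=110.6°, groundspeed=223.7 kt
Leg 5: track=250.3°, groundspeed=197.3 kt

Leg 1: heading 124.2°; drift -1.2° → track 123.0°, groundspeed 223.0 kt
Leg 2: heading 64.3°; drift +2.4° → track 66.7°, groundspeed 220.6 kt
Leg 3: heading 49.8°; drift +3.1° → track 52.9°, groundspeed 218.0 kt
Leg 4: heading 111.0°; drift -0.4° → track 110.6°, groundspeed 223.7 kt
Leg 5: heading 252.5°; drift -2.2° → track 250.3°, groundspeed 197.3 kt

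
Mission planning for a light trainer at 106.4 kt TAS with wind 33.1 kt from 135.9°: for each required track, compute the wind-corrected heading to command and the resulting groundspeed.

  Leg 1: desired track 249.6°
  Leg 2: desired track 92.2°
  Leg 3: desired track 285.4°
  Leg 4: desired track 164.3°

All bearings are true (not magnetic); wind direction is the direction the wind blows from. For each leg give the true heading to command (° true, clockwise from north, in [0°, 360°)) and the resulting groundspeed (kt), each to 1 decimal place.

Leg 1: heading=233.0°, groundspeed=115.3 kt
Leg 2: heading=104.6°, groundspeed=80.0 kt
Leg 3: heading=276.3°, groundspeed=133.6 kt
Leg 4: heading=155.8°, groundspeed=76.1 kt

Leg 1: desired track 249.6°; wind correction -16.6° → command heading 233.0°, groundspeed 115.3 kt
Leg 2: desired track 92.2°; wind correction +12.4° → command heading 104.6°, groundspeed 80.0 kt
Leg 3: desired track 285.4°; wind correction -9.1° → command heading 276.3°, groundspeed 133.6 kt
Leg 4: desired track 164.3°; wind correction -8.5° → command heading 155.8°, groundspeed 76.1 kt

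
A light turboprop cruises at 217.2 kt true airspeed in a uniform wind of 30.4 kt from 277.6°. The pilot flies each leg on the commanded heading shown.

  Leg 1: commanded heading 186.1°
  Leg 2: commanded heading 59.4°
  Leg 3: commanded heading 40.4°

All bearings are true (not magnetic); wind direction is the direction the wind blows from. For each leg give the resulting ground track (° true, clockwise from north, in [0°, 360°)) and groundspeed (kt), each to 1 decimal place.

Leg 1: track=178.2°, groundspeed=220.1 kt
Leg 2: track=63.9°, groundspeed=241.8 kt
Leg 3: track=46.6°, groundspeed=235.1 kt

Leg 1: heading 186.1°; drift -7.9° → track 178.2°, groundspeed 220.1 kt
Leg 2: heading 59.4°; drift +4.5° → track 63.9°, groundspeed 241.8 kt
Leg 3: heading 40.4°; drift +6.2° → track 46.6°, groundspeed 235.1 kt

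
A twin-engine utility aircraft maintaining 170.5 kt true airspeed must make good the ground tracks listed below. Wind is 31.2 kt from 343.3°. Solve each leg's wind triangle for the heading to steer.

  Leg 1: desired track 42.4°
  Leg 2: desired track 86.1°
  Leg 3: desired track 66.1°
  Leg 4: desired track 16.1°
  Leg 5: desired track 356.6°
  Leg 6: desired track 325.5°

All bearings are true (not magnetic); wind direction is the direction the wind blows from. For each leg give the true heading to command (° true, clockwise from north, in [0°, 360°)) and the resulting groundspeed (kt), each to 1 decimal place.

Leg 1: heading=33.4°, groundspeed=152.4 kt
Leg 2: heading=75.8°, groundspeed=174.7 kt
Leg 3: heading=55.6°, groundspeed=163.8 kt
Leg 4: heading=10.4°, groundspeed=143.4 kt
Leg 5: heading=354.2°, groundspeed=140.0 kt
Leg 6: heading=328.7°, groundspeed=140.5 kt

Leg 1: desired track 42.4°; wind correction -9.0° → command heading 33.4°, groundspeed 152.4 kt
Leg 2: desired track 86.1°; wind correction -10.3° → command heading 75.8°, groundspeed 174.7 kt
Leg 3: desired track 66.1°; wind correction -10.5° → command heading 55.6°, groundspeed 163.8 kt
Leg 4: desired track 16.1°; wind correction -5.7° → command heading 10.4°, groundspeed 143.4 kt
Leg 5: desired track 356.6°; wind correction -2.4° → command heading 354.2°, groundspeed 140.0 kt
Leg 6: desired track 325.5°; wind correction +3.2° → command heading 328.7°, groundspeed 140.5 kt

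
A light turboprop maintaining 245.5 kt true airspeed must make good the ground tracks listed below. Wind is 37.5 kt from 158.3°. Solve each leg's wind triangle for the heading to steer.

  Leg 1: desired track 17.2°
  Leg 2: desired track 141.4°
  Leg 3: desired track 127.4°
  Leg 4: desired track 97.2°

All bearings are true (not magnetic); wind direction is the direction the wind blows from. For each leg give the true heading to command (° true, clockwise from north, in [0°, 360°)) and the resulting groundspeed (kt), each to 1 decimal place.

Leg 1: heading=22.7°, groundspeed=273.6 kt
Leg 2: heading=143.9°, groundspeed=209.4 kt
Leg 3: heading=131.9°, groundspeed=212.6 kt
Leg 4: heading=104.9°, groundspeed=225.2 kt

Leg 1: desired track 17.2°; wind correction +5.5° → command heading 22.7°, groundspeed 273.6 kt
Leg 2: desired track 141.4°; wind correction +2.5° → command heading 143.9°, groundspeed 209.4 kt
Leg 3: desired track 127.4°; wind correction +4.5° → command heading 131.9°, groundspeed 212.6 kt
Leg 4: desired track 97.2°; wind correction +7.7° → command heading 104.9°, groundspeed 225.2 kt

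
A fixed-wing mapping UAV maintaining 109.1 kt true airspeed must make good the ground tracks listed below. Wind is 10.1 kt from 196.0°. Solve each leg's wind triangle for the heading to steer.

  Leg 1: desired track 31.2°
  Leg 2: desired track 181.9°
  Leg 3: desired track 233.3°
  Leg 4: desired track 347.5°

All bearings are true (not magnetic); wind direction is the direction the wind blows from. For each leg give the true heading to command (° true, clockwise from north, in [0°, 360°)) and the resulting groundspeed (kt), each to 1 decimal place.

Leg 1: heading=32.6°, groundspeed=118.8 kt
Leg 2: heading=183.2°, groundspeed=99.3 kt
Leg 3: heading=230.1°, groundspeed=100.9 kt
Leg 4: heading=345.0°, groundspeed=117.9 kt

Leg 1: desired track 31.2°; wind correction +1.4° → command heading 32.6°, groundspeed 118.8 kt
Leg 2: desired track 181.9°; wind correction +1.3° → command heading 183.2°, groundspeed 99.3 kt
Leg 3: desired track 233.3°; wind correction -3.2° → command heading 230.1°, groundspeed 100.9 kt
Leg 4: desired track 347.5°; wind correction -2.5° → command heading 345.0°, groundspeed 117.9 kt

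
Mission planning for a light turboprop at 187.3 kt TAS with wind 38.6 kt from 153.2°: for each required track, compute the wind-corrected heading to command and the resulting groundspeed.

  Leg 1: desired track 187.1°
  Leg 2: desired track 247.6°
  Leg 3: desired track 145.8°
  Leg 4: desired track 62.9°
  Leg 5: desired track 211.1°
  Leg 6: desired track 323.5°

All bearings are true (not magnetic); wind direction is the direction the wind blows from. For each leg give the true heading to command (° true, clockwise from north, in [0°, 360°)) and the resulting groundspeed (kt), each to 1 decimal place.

Leg 1: heading=180.5°, groundspeed=154.0 kt
Leg 2: heading=235.7°, groundspeed=186.3 kt
Leg 3: heading=147.3°, groundspeed=149.0 kt
Leg 4: heading=74.8°, groundspeed=183.5 kt
Leg 5: heading=201.0°, groundspeed=163.9 kt
Leg 6: heading=321.5°, groundspeed=225.2 kt

Leg 1: desired track 187.1°; wind correction -6.6° → command heading 180.5°, groundspeed 154.0 kt
Leg 2: desired track 247.6°; wind correction -11.9° → command heading 235.7°, groundspeed 186.3 kt
Leg 3: desired track 145.8°; wind correction +1.5° → command heading 147.3°, groundspeed 149.0 kt
Leg 4: desired track 62.9°; wind correction +11.9° → command heading 74.8°, groundspeed 183.5 kt
Leg 5: desired track 211.1°; wind correction -10.1° → command heading 201.0°, groundspeed 163.9 kt
Leg 6: desired track 323.5°; wind correction -2.0° → command heading 321.5°, groundspeed 225.2 kt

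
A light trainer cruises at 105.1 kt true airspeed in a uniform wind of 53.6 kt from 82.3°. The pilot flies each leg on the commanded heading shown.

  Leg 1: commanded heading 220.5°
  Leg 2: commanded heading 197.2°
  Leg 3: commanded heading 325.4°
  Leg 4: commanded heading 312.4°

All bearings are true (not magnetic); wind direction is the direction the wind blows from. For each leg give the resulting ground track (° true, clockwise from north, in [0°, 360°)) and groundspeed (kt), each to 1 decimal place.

Leg 1: heading 220.5°; drift +13.8° → track 234.3°, groundspeed 149.4 kt
Leg 2: heading 197.2°; drift +20.8° → track 218.0°, groundspeed 136.6 kt
Leg 3: heading 325.4°; drift -20.3° → track 305.1°, groundspeed 137.9 kt
Leg 4: heading 312.4°; drift -16.4° → track 296.0°, groundspeed 145.4 kt

Leg 1: track=234.3°, groundspeed=149.4 kt
Leg 2: track=218.0°, groundspeed=136.6 kt
Leg 3: track=305.1°, groundspeed=137.9 kt
Leg 4: track=296.0°, groundspeed=145.4 kt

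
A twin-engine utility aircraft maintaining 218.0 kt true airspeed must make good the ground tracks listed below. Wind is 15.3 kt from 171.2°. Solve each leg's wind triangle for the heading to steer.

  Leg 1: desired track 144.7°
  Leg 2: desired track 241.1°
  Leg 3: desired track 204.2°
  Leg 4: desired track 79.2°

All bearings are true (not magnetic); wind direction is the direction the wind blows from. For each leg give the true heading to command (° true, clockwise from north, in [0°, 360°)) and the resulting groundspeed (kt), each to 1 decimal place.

Leg 1: desired track 144.7°; wind correction +1.8° → command heading 146.5°, groundspeed 204.2 kt
Leg 2: desired track 241.1°; wind correction -3.8° → command heading 237.3°, groundspeed 212.3 kt
Leg 3: desired track 204.2°; wind correction -2.2° → command heading 202.0°, groundspeed 205.0 kt
Leg 4: desired track 79.2°; wind correction +4.0° → command heading 83.2°, groundspeed 218.0 kt

Leg 1: heading=146.5°, groundspeed=204.2 kt
Leg 2: heading=237.3°, groundspeed=212.3 kt
Leg 3: heading=202.0°, groundspeed=205.0 kt
Leg 4: heading=83.2°, groundspeed=218.0 kt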